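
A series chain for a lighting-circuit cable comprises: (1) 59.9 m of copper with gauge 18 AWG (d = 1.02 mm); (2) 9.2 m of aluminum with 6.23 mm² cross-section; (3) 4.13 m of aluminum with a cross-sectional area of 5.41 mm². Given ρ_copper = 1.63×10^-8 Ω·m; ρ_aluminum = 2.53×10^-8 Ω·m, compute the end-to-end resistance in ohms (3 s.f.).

Seg 1: A = π(1.02/2 mm)² = π(5.1000e-04 m)² = 8.171e-07 m²
R_1 = (1.63×10^-8)(59.9)/(8.171e-07) = 1.195 Ω
Seg 2: A = 6.23 mm² = 6.230e-06 m²
R_2 = (2.53×10^-8)(9.2)/(6.230e-06) = 0.03736 Ω
Seg 3: A = 5.41 mm² = 5.410e-06 m²
R_3 = (2.53×10^-8)(4.13)/(5.410e-06) = 0.01931 Ω
R_total = R_1 + R_2 + R_3 = 1.25 Ω

1.25 Ω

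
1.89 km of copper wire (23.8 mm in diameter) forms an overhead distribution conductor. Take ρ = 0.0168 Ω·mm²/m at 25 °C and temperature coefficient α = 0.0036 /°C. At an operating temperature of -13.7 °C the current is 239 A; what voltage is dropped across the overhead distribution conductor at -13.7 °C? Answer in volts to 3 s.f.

14.7 V

ρ = 0.0168 Ω·mm²/m = 1.68×10^-8 Ω·m
A = π(d/2)² = π(1.1900e-02 m)² = 4.449e-04 m²
R₍25₎ = ρL/A = (1.68×10^-8)(1890)/(4.449e-04) = 0.07137 Ω
R₍-13.7₎ = R₍25₎(1 + αΔT) = 0.07137 × (1 + 0.0036×-38.7) = 0.06143 Ω
V = IR = 239 × 0.06143 = 14.7 V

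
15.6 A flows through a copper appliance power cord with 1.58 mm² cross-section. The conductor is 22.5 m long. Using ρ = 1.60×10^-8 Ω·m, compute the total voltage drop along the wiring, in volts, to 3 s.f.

A = 1.58 mm² = 1.580e-06 m²
R = ρL/A = (1.60×10^-8)(22.5)/(1.580e-06) = 0.2278 Ω
V = IR = 15.6 × 0.2278 = 3.55 V

3.55 V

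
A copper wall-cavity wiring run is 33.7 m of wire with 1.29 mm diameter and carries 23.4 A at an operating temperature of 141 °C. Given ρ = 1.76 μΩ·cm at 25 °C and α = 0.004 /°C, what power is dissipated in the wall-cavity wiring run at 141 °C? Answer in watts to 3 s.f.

364 W

ρ = 1.76 μΩ·cm = 1.76×10^-8 Ω·m
A = π(d/2)² = π(6.4500e-04 m)² = 1.307e-06 m²
R₍25₎ = ρL/A = (1.76×10^-8)(33.7)/(1.307e-06) = 0.4538 Ω
R₍141₎ = R₍25₎(1 + αΔT) = 0.4538 × (1 + 0.004×116) = 0.6644 Ω
P = I²R = (23.4)² × 0.6644 = 364 W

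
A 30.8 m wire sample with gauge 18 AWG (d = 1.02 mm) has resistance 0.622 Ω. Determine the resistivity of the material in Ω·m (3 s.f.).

1.65×10^-8 Ω·m

A = π(1.02/2 mm)² = π(5.1000e-04 m)² = 8.171e-07 m²
ρ = RA/L = (0.622)(8.171e-07)/(30.8) = 1.65×10^-8 Ω·m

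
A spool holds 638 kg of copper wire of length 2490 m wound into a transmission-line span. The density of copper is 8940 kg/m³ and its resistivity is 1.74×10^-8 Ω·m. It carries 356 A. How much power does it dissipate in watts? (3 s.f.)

1.92×10^5 W

A = m/(density·L) = 638/(8940×2490) = 2.8661e-05 m²
R = ρL/A = (1.74×10^-8)(2490)/(2.8661e-05) = 1.512 Ω
P = I²R = (356)² × 1.512 = 1.92×10^5 W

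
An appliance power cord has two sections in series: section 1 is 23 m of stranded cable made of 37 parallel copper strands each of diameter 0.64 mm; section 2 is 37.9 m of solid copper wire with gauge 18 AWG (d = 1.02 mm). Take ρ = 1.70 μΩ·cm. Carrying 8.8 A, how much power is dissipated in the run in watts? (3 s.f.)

63.6 W

ρ = 1.70 μΩ·cm = 1.70×10^-8 Ω·m
Section 1: A_strand = π(3.2000e-04)² = 3.217e-07 m²; R₁ = ρL/(N·A_s) = (1.70×10^-8)(23)/(37×3.217e-07) = 0.03285 Ω
Section 2: A = π(1.02/2 mm)² = π(5.1000e-04 m)² = 8.171e-07 m²
R₂ = (1.70×10^-8)(37.9)/(8.171e-07) = 0.7885 Ω
R = R₁ + R₂ = 0.8213 Ω
P = I²R = (8.8)² × 0.8213 = 63.6 W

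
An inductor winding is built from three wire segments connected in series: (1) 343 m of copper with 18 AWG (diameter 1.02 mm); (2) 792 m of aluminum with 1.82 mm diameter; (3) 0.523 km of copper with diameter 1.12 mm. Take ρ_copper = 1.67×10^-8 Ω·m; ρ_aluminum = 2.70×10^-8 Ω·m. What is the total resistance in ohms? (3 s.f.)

Seg 1: A = π(1.02/2 mm)² = π(5.1000e-04 m)² = 8.171e-07 m²
R_1 = (1.67×10^-8)(343)/(8.171e-07) = 7.01 Ω
Seg 2: A = π(d/2)² = π(9.1000e-04 m)² = 2.602e-06 m²
R_2 = (2.70×10^-8)(792)/(2.602e-06) = 8.22 Ω
Seg 3: A = π(d/2)² = π(5.6000e-04 m)² = 9.852e-07 m²
R_3 = (1.67×10^-8)(523)/(9.852e-07) = 8.865 Ω
R_total = R_1 + R_2 + R_3 = 24.1 Ω

24.1 Ω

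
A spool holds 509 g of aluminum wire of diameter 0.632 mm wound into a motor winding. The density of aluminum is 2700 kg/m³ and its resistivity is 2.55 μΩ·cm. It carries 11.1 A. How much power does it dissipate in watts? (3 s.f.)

6020 W

ρ = 2.55 μΩ·cm = 2.55×10^-8 Ω·m
A = π(d/2)² = π(3.1600e-04 m)² = 3.1371e-07 m²
L = m/(density·A) = 0.509/(2700×3.1371e-07) = 600.9 m
R = ρL/A = (2.55×10^-8)(600.9)/(3.1371e-07) = 48.85 Ω
P = I²R = (11.1)² × 48.85 = 6020 W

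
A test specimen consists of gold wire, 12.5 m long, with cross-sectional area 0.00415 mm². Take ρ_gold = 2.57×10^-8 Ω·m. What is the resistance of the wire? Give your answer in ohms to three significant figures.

77.4 Ω

A = 0.00415 mm² = 4.150e-09 m²
R = ρL/A = (2.57×10^-8)(12.5 m)/(4.150e-09 m²) = 77.4 Ω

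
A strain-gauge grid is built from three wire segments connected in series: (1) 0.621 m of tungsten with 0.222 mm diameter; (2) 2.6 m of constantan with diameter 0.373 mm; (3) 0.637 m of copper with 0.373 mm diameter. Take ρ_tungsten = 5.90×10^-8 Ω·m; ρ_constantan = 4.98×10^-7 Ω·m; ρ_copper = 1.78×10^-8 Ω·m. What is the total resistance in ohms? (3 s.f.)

12.9 Ω

Seg 1: A = π(d/2)² = π(1.1100e-04 m)² = 3.871e-08 m²
R_1 = (5.90×10^-8)(0.621)/(3.871e-08) = 0.9466 Ω
Seg 2: A = π(d/2)² = π(1.8650e-04 m)² = 1.093e-07 m²
R_2 = (4.98×10^-7)(2.6)/(1.093e-07) = 11.85 Ω
Seg 3: A = π(d/2)² = π(1.8650e-04 m)² = 1.093e-07 m²
R_3 = (1.78×10^-8)(0.637)/(1.093e-07) = 0.1038 Ω
R_total = R_1 + R_2 + R_3 = 12.9 Ω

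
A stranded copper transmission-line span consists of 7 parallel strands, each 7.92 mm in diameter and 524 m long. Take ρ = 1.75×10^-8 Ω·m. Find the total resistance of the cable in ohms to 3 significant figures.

0.0266 Ω

A_strand = π(3.9600e-03 m)² = 4.927e-05 m²
R_strand = ρL/A = (1.75×10^-8)(524)/(4.927e-05) = 0.1861 Ω
R_total = R_strand/N = 0.1861/7 = 0.0266 Ω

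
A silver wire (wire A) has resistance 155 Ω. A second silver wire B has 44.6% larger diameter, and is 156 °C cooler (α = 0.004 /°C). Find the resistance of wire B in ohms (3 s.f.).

R ∝ ρL/d² with ρ ∝ (1+αΔT), so R_B/R_A = (1 + 44.6/100)⁻² × (1 − 0.004×156)
= 0.4783 × 0.376 = 0.1798
R_B = 0.1798 × 155 = 27.9 Ω

27.9 Ω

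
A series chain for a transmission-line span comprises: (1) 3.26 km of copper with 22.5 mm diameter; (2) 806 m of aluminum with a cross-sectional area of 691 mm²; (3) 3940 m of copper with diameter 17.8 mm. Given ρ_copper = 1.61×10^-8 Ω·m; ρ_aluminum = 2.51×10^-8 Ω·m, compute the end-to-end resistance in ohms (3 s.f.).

Seg 1: A = π(d/2)² = π(1.1250e-02 m)² = 3.976e-04 m²
R_1 = (1.61×10^-8)(3260)/(3.976e-04) = 0.132 Ω
Seg 2: A = 691 mm² = 6.910e-04 m²
R_2 = (2.51×10^-8)(806)/(6.910e-04) = 0.02928 Ω
Seg 3: A = π(d/2)² = π(8.9000e-03 m)² = 2.488e-04 m²
R_3 = (1.61×10^-8)(3940)/(2.488e-04) = 0.2549 Ω
R_total = R_1 + R_2 + R_3 = 0.416 Ω

0.416 Ω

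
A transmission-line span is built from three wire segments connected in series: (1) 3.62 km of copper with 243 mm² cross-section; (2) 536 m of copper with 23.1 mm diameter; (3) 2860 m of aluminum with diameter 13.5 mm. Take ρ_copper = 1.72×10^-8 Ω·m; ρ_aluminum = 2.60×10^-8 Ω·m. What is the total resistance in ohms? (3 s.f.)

0.798 Ω

Seg 1: A = 243 mm² = 2.430e-04 m²
R_1 = (1.72×10^-8)(3620)/(2.430e-04) = 0.2562 Ω
Seg 2: A = π(d/2)² = π(1.1550e-02 m)² = 4.191e-04 m²
R_2 = (1.72×10^-8)(536)/(4.191e-04) = 0.022 Ω
Seg 3: A = π(d/2)² = π(6.7500e-03 m)² = 1.431e-04 m²
R_3 = (2.60×10^-8)(2860)/(1.431e-04) = 0.5195 Ω
R_total = R_1 + R_2 + R_3 = 0.798 Ω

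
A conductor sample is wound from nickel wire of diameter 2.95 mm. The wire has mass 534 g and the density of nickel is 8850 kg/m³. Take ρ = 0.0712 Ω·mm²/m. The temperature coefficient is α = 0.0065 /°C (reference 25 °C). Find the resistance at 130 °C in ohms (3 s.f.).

ρ = 0.0712 Ω·mm²/m = 7.12×10^-8 Ω·m
A = π(d/2)² = π(1.4750e-03 m)² = 6.8349e-06 m²
L = m/(density·A) = 0.534/(8850×6.8349e-06) = 8.828 m
R = ρL/A = (7.12×10^-8)(8.828)/(6.8349e-06) = 0.09196 Ω
R(130 °C) = 0.09196 × (1 + 0.0065×105) = 0.155 Ω

0.155 Ω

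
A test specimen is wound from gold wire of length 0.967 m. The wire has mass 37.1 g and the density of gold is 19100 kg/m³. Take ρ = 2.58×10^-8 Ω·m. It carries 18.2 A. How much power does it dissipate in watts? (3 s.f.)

A = m/(density·L) = 0.0371/(19100×0.967) = 2.0087e-06 m²
R = ρL/A = (2.58×10^-8)(0.967)/(2.0087e-06) = 0.01242 Ω
P = I²R = (18.2)² × 0.01242 = 4.11 W

4.11 W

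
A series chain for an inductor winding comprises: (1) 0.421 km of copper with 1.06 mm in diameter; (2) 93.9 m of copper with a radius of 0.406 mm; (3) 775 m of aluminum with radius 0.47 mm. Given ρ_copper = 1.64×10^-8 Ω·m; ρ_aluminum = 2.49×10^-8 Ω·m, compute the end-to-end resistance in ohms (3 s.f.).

Seg 1: A = π(d/2)² = π(5.3000e-04 m)² = 8.825e-07 m²
R_1 = (1.64×10^-8)(421)/(8.825e-07) = 7.824 Ω
Seg 2: A = πr² = π(4.0600e-04 m)² = 5.178e-07 m²
R_2 = (1.64×10^-8)(93.9)/(5.178e-07) = 2.974 Ω
Seg 3: A = πr² = π(4.7000e-04 m)² = 6.940e-07 m²
R_3 = (2.49×10^-8)(775)/(6.940e-07) = 27.81 Ω
R_total = R_1 + R_2 + R_3 = 38.6 Ω

38.6 Ω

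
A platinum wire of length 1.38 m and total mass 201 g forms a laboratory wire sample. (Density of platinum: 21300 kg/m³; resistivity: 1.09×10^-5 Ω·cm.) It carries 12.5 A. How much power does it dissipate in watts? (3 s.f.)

3.44 W

ρ = 1.09×10^-5 Ω·cm = 1.09×10^-7 Ω·m
A = m/(density·L) = 0.201/(21300×1.38) = 6.8381e-06 m²
R = ρL/A = (1.09×10^-7)(1.38)/(6.8381e-06) = 0.022 Ω
P = I²R = (12.5)² × 0.022 = 3.44 W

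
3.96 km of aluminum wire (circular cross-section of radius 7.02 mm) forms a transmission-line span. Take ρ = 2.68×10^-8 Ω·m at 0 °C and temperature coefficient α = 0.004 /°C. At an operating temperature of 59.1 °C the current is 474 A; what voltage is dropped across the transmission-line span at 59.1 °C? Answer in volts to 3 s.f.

A = πr² = π(7.0200e-03 m)² = 1.548e-04 m²
R₍0₎ = ρL/A = (2.68×10^-8)(3960)/(1.548e-04) = 0.6855 Ω
R₍59.1₎ = R₍0₎(1 + αΔT) = 0.6855 × (1 + 0.004×59.1) = 0.8475 Ω
V = IR = 474 × 0.8475 = 402 V

402 V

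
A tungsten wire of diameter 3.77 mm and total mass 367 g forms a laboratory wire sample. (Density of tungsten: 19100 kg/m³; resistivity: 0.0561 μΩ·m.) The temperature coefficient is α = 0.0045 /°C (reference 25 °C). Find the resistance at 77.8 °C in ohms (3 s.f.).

0.0107 Ω

ρ = 0.0561 μΩ·m = 5.61×10^-8 Ω·m
A = π(d/2)² = π(1.8850e-03 m)² = 1.1163e-05 m²
L = m/(density·A) = 0.367/(19100×1.1163e-05) = 1.721 m
R = ρL/A = (5.61×10^-8)(1.721)/(1.1163e-05) = 0.008651 Ω
R(77.8 °C) = 0.008651 × (1 + 0.0045×52.8) = 0.0107 Ω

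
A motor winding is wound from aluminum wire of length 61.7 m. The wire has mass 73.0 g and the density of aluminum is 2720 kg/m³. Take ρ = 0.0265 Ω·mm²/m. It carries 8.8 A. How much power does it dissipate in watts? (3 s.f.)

ρ = 0.0265 Ω·mm²/m = 2.65×10^-8 Ω·m
A = m/(density·L) = 0.073/(2720×61.7) = 4.3498e-07 m²
R = ρL/A = (2.65×10^-8)(61.7)/(4.3498e-07) = 3.759 Ω
P = I²R = (8.8)² × 3.759 = 291 W

291 W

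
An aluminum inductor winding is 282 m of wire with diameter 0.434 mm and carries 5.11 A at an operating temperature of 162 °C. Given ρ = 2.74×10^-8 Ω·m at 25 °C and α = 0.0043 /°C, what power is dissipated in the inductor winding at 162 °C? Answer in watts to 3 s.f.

2170 W

A = π(d/2)² = π(2.1700e-04 m)² = 1.479e-07 m²
R₍25₎ = ρL/A = (2.74×10^-8)(282)/(1.479e-07) = 52.23 Ω
R₍162₎ = R₍25₎(1 + αΔT) = 52.23 × (1 + 0.0043×137) = 83 Ω
P = I²R = (5.11)² × 83 = 2170 W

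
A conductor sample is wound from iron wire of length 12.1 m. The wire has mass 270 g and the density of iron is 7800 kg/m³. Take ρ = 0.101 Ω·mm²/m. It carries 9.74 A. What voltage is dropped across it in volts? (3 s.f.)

ρ = 0.101 Ω·mm²/m = 1.01×10^-7 Ω·m
A = m/(density·L) = 0.27/(7800×12.1) = 2.8608e-06 m²
R = ρL/A = (1.01×10^-7)(12.1)/(2.8608e-06) = 0.4272 Ω
V = IR = 9.74 × 0.4272 = 4.16 V

4.16 V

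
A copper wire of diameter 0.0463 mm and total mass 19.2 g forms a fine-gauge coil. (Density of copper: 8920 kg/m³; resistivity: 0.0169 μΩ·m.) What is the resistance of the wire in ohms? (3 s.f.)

12800 Ω

ρ = 0.0169 μΩ·m = 1.69×10^-8 Ω·m
A = π(d/2)² = π(2.3150e-05 m)² = 1.6837e-09 m²
L = m/(density·A) = 0.0192/(8920×1.6837e-09) = 1278 m
R = ρL/A = (1.69×10^-8)(1278)/(1.6837e-09) = 12800 Ω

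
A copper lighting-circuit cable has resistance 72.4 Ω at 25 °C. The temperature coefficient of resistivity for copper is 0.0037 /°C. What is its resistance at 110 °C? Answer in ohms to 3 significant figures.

95.2 Ω

ΔT = 110 − 25 = 85 °C
R = R₀(1 + αΔT) = 72.4 × (1 + 0.0037×85) = 72.4 × 1.315 = 95.2 Ω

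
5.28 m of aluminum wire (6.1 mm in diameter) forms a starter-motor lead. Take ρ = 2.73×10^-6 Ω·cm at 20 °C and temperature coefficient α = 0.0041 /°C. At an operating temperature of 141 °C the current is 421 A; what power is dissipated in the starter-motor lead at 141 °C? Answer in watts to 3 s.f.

ρ = 2.73×10^-6 Ω·cm = 2.73×10^-8 Ω·m
A = π(d/2)² = π(3.0500e-03 m)² = 2.922e-05 m²
R₍20₎ = ρL/A = (2.73×10^-8)(5.28)/(2.922e-05) = 0.004932 Ω
R₍141₎ = R₍20₎(1 + αΔT) = 0.004932 × (1 + 0.0041×121) = 0.007379 Ω
P = I²R = (421)² × 0.007379 = 1310 W

1310 W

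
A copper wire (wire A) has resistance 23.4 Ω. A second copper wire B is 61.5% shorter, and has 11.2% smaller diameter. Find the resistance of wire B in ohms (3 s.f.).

11.4 Ω

R ∝ L/d², so R_B/R_A = (1 − 61.5/100) × (1 − 11.2/100)⁻²
= 0.385 × 1.268 = 0.4882
R_B = 0.4882 × 23.4 = 11.4 Ω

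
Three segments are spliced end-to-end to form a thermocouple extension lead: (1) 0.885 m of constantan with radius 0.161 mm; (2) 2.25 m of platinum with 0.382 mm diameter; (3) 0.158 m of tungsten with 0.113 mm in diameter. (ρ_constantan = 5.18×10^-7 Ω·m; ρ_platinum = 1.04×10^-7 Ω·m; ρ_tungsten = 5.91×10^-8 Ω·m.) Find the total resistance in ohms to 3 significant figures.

Seg 1: A = πr² = π(1.6100e-04 m)² = 8.143e-08 m²
R_1 = (5.18×10^-7)(0.885)/(8.143e-08) = 5.63 Ω
Seg 2: A = π(d/2)² = π(1.9100e-04 m)² = 1.146e-07 m²
R_2 = (1.04×10^-7)(2.25)/(1.146e-07) = 2.042 Ω
Seg 3: A = π(d/2)² = π(5.6500e-05 m)² = 1.003e-08 m²
R_3 = (5.91×10^-8)(0.158)/(1.003e-08) = 0.9311 Ω
R_total = R_1 + R_2 + R_3 = 8.60 Ω

8.60 Ω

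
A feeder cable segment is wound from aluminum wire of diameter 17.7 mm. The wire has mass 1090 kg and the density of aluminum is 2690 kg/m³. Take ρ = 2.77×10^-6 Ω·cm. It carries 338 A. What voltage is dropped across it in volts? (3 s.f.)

62.7 V

ρ = 2.77×10^-6 Ω·cm = 2.77×10^-8 Ω·m
A = π(d/2)² = π(8.8500e-03 m)² = 2.4606e-04 m²
L = m/(density·A) = 1090/(2690×2.4606e-04) = 1647 m
R = ρL/A = (2.77×10^-8)(1647)/(2.4606e-04) = 0.1854 Ω
V = IR = 338 × 0.1854 = 62.7 V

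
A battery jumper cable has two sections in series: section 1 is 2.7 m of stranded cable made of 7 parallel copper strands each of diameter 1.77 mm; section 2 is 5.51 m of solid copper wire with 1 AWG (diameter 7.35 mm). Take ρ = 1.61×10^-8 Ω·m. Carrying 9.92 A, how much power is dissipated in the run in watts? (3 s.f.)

0.454 W

Section 1: A_strand = π(8.8500e-04)² = 2.461e-06 m²; R₁ = ρL/(N·A_s) = (1.61×10^-8)(2.7)/(7×2.461e-06) = 0.002524 Ω
Section 2: A = π(7.35/2 mm)² = π(3.6750e-03 m)² = 4.243e-05 m²
R₂ = (1.61×10^-8)(5.51)/(4.243e-05) = 0.002091 Ω
R = R₁ + R₂ = 0.004615 Ω
P = I²R = (9.92)² × 0.004615 = 0.454 W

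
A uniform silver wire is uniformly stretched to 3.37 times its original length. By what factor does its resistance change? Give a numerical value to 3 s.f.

Volume constant ⇒ A' = A/k with k = 3.37. R' = ρ(kL)/(A/k) = k²R.
Factor = 11.4

11.4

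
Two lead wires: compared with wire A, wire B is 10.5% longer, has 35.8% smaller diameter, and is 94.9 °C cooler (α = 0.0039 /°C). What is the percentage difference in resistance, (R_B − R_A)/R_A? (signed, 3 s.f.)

R ∝ ρL/d² with ρ ∝ (1+αΔT), so R_B/R_A = (1 + 10.5/100) × (1 − 35.8/100)⁻² × (1 − 0.0039×94.9)
= 1.105 × 2.426 × 0.6299 = 1.689
(R_B − R_A)/R_A = 1.689 − 1 = 68.9%

68.9%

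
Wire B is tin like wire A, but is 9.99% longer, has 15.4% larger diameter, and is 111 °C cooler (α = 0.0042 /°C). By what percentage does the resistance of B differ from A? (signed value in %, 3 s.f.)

R ∝ ρL/d² with ρ ∝ (1+αΔT), so R_B/R_A = (1 + 9.99/100) × (1 + 15.4/100)⁻² × (1 − 0.0042×111)
= 1.1 × 0.7509 × 0.5338 = 0.4409
(R_B − R_A)/R_A = 0.4409 − 1 = -55.9%

-55.9%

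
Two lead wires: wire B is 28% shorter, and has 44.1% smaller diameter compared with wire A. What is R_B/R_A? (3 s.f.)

R ∝ L/d², so R_B/R_A = (1 − 28/100) × (1 − 44.1/100)⁻²
= 0.72 × 3.2 = 2.30

2.30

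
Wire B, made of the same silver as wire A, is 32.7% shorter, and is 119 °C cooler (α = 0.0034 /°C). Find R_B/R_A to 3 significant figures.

0.401

R ∝ ρL/d² with ρ ∝ (1+αΔT), so R_B/R_A = (1 − 32.7/100) × (1 − 0.0034×119)
= 0.673 × 0.5954 = 0.401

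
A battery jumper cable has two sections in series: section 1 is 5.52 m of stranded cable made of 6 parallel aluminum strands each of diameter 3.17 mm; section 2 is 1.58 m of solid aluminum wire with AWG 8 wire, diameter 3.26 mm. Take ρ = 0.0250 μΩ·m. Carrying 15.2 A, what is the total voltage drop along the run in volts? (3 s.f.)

0.116 V

ρ = 0.0250 μΩ·m = 2.50×10^-8 Ω·m
Section 1: A_strand = π(1.5850e-03)² = 7.892e-06 m²; R₁ = ρL/(N·A_s) = (2.50×10^-8)(5.52)/(6×7.892e-06) = 0.002914 Ω
Section 2: A = π(3.26/2 mm)² = π(1.6300e-03 m)² = 8.347e-06 m²
R₂ = (2.50×10^-8)(1.58)/(8.347e-06) = 0.004732 Ω
R = R₁ + R₂ = 0.007646 Ω
V = IR = 15.2 × 0.007646 = 0.116 V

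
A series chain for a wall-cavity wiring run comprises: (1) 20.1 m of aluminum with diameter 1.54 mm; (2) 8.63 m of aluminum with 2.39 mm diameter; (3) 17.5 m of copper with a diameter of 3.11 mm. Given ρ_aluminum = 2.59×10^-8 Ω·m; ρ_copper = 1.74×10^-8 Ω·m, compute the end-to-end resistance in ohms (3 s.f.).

Seg 1: A = π(d/2)² = π(7.7000e-04 m)² = 1.863e-06 m²
R_1 = (2.59×10^-8)(20.1)/(1.863e-06) = 0.2795 Ω
Seg 2: A = π(d/2)² = π(1.1950e-03 m)² = 4.486e-06 m²
R_2 = (2.59×10^-8)(8.63)/(4.486e-06) = 0.04982 Ω
Seg 3: A = π(d/2)² = π(1.5550e-03 m)² = 7.596e-06 m²
R_3 = (1.74×10^-8)(17.5)/(7.596e-06) = 0.04008 Ω
R_total = R_1 + R_2 + R_3 = 0.369 Ω

0.369 Ω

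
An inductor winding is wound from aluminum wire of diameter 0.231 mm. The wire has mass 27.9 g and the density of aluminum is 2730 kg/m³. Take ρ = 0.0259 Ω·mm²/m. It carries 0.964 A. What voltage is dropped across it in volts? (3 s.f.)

ρ = 0.0259 Ω·mm²/m = 2.59×10^-8 Ω·m
A = π(d/2)² = π(1.1550e-04 m)² = 4.1910e-08 m²
L = m/(density·A) = 0.0279/(2730×4.1910e-08) = 243.9 m
R = ρL/A = (2.59×10^-8)(243.9)/(4.1910e-08) = 150.7 Ω
V = IR = 0.964 × 150.7 = 145 V

145 V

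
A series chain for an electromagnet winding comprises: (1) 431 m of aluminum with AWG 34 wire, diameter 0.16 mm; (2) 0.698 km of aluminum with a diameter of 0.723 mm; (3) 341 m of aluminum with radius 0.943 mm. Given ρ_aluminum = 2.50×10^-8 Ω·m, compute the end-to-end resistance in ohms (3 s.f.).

581 Ω

Seg 1: A = π(0.16/2 mm)² = π(8.0000e-05 m)² = 2.011e-08 m²
R_1 = (2.50×10^-8)(431)/(2.011e-08) = 535.9 Ω
Seg 2: A = π(d/2)² = π(3.6150e-04 m)² = 4.106e-07 m²
R_2 = (2.50×10^-8)(698)/(4.106e-07) = 42.5 Ω
Seg 3: A = πr² = π(9.4300e-04 m)² = 2.794e-06 m²
R_3 = (2.50×10^-8)(341)/(2.794e-06) = 3.052 Ω
R_total = R_1 + R_2 + R_3 = 581 Ω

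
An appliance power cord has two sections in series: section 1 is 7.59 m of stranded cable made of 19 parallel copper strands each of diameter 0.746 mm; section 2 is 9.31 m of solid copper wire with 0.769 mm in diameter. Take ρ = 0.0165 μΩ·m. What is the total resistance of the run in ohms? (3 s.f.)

0.346 Ω

ρ = 0.0165 μΩ·m = 1.65×10^-8 Ω·m
Section 1: A_strand = π(3.7300e-04)² = 4.371e-07 m²; R₁ = ρL/(N·A_s) = (1.65×10^-8)(7.59)/(19×4.371e-07) = 0.01508 Ω
Section 2: A = π(d/2)² = π(3.8450e-04 m)² = 4.645e-07 m²
R₂ = (1.65×10^-8)(9.31)/(4.645e-07) = 0.3307 Ω
R = R₁ + R₂ = 0.346 Ω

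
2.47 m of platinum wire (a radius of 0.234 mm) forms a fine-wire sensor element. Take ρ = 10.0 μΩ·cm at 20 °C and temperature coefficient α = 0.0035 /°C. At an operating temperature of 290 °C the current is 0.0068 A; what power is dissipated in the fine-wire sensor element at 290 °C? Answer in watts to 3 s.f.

1.29×10^-4 W

ρ = 10.0 μΩ·cm = 1.00×10^-7 Ω·m
A = πr² = π(2.3400e-04 m)² = 1.720e-07 m²
R₍20₎ = ρL/A = (1.00×10^-7)(2.47)/(1.720e-07) = 1.436 Ω
R₍290₎ = R₍20₎(1 + αΔT) = 1.436 × (1 + 0.0035×270) = 2.793 Ω
P = I²R = (0.0068)² × 2.793 = 1.29×10^-4 W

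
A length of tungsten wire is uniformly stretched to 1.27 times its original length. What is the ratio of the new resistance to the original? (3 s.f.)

Volume constant ⇒ A' = A/k with k = 1.27. R' = ρ(kL)/(A/k) = k²R.
Factor = 1.61

1.61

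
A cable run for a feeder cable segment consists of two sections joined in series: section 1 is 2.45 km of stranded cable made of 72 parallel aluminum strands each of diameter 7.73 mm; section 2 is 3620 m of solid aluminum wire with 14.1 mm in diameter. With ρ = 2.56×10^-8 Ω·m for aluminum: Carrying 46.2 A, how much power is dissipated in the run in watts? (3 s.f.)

1310 W

Section 1: A_strand = π(3.8650e-03)² = 4.693e-05 m²; R₁ = ρL/(N·A_s) = (2.56×10^-8)(2450)/(72×4.693e-05) = 0.01856 Ω
Section 2: A = π(d/2)² = π(7.0500e-03 m)² = 1.561e-04 m²
R₂ = (2.56×10^-8)(3620)/(1.561e-04) = 0.5935 Ω
R = R₁ + R₂ = 0.6121 Ω
P = I²R = (46.2)² × 0.6121 = 1310 W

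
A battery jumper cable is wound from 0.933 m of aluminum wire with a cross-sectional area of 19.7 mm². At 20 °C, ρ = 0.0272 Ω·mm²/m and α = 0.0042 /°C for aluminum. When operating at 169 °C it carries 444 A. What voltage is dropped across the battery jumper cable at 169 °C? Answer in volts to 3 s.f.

0.930 V

ρ = 0.0272 Ω·mm²/m = 2.72×10^-8 Ω·m
A = 19.7 mm² = 1.970e-05 m²
R₍20₎ = ρL/A = (2.72×10^-8)(0.933)/(1.970e-05) = 0.001288 Ω
R₍169₎ = R₍20₎(1 + αΔT) = 0.001288 × (1 + 0.0042×149) = 0.002094 Ω
V = IR = 444 × 0.002094 = 0.930 V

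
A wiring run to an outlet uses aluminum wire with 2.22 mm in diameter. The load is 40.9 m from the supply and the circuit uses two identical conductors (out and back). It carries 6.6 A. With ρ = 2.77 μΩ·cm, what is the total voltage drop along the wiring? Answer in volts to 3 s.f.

3.86 V

ρ = 2.77 μΩ·cm = 2.77×10^-8 Ω·m
A = π(d/2)² = π(1.1100e-03 m)² = 3.871e-06 m²
Total conductor length (both ways) L = 2 × 40.9 = 81.8 m
R = ρL/A = (2.77×10^-8)(81.8)/(3.871e-06) = 0.5854 Ω
V = IR = 6.6 × 0.5854 = 3.86 V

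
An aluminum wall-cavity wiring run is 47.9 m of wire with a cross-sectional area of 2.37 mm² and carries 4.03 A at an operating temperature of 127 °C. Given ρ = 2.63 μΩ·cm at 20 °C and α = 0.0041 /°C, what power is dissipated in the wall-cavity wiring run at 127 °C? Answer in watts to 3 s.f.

12.4 W

ρ = 2.63 μΩ·cm = 2.63×10^-8 Ω·m
A = 2.37 mm² = 2.370e-06 m²
R₍20₎ = ρL/A = (2.63×10^-8)(47.9)/(2.370e-06) = 0.5315 Ω
R₍127₎ = R₍20₎(1 + αΔT) = 0.5315 × (1 + 0.0041×107) = 0.7647 Ω
P = I²R = (4.03)² × 0.7647 = 12.4 W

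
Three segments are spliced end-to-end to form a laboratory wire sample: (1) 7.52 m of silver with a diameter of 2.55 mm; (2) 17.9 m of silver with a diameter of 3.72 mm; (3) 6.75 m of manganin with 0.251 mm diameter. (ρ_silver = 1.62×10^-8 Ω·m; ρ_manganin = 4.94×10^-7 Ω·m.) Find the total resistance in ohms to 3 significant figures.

67.4 Ω

Seg 1: A = π(d/2)² = π(1.2750e-03 m)² = 5.107e-06 m²
R_1 = (1.62×10^-8)(7.52)/(5.107e-06) = 0.02385 Ω
Seg 2: A = π(d/2)² = π(1.8600e-03 m)² = 1.087e-05 m²
R_2 = (1.62×10^-8)(17.9)/(1.087e-05) = 0.02668 Ω
Seg 3: A = π(d/2)² = π(1.2550e-04 m)² = 4.948e-08 m²
R_3 = (4.94×10^-7)(6.75)/(4.948e-08) = 67.39 Ω
R_total = R_1 + R_2 + R_3 = 67.4 Ω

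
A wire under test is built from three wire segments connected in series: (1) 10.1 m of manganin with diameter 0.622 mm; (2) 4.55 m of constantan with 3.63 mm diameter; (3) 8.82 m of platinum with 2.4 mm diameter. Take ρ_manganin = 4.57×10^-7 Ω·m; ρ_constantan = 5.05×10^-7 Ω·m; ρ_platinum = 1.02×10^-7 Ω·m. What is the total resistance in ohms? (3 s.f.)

15.6 Ω

Seg 1: A = π(d/2)² = π(3.1100e-04 m)² = 3.039e-07 m²
R_1 = (4.57×10^-7)(10.1)/(3.039e-07) = 15.19 Ω
Seg 2: A = π(d/2)² = π(1.8150e-03 m)² = 1.035e-05 m²
R_2 = (5.05×10^-7)(4.55)/(1.035e-05) = 0.222 Ω
Seg 3: A = π(d/2)² = π(1.2000e-03 m)² = 4.524e-06 m²
R_3 = (1.02×10^-7)(8.82)/(4.524e-06) = 0.1989 Ω
R_total = R_1 + R_2 + R_3 = 15.6 Ω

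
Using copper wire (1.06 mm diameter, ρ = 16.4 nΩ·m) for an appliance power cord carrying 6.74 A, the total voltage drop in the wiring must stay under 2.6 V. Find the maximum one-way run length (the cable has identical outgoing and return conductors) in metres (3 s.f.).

10.4 m

ρ = 16.4 nΩ·m = 1.64×10^-8 Ω·m
A = π(d/2)² = π(5.3000e-04 m)² = 8.825e-07 m²
L_max = V_max·A/(2·ρI) = (2.6)(8.825e-07)/(2×1.64×10^-8×6.74) = 10.4 m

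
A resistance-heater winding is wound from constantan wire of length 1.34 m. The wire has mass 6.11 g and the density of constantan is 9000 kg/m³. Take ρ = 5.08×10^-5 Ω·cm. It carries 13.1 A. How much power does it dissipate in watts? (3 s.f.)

ρ = 5.08×10^-5 Ω·cm = 5.08×10^-7 Ω·m
A = m/(density·L) = 0.00611/(9000×1.34) = 5.0663e-07 m²
R = ρL/A = (5.08×10^-7)(1.34)/(5.0663e-07) = 1.344 Ω
P = I²R = (13.1)² × 1.344 = 231 W

231 W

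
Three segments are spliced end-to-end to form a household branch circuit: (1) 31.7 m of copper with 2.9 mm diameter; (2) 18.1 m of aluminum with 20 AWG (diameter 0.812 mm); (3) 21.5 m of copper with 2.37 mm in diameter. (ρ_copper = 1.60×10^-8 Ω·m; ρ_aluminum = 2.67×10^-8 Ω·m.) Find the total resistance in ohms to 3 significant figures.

1.09 Ω

Seg 1: A = π(d/2)² = π(1.4500e-03 m)² = 6.605e-06 m²
R_1 = (1.60×10^-8)(31.7)/(6.605e-06) = 0.07679 Ω
Seg 2: A = π(0.812/2 mm)² = π(4.0600e-04 m)² = 5.178e-07 m²
R_2 = (2.67×10^-8)(18.1)/(5.178e-07) = 0.9332 Ω
Seg 3: A = π(d/2)² = π(1.1850e-03 m)² = 4.412e-06 m²
R_3 = (1.60×10^-8)(21.5)/(4.412e-06) = 0.07798 Ω
R_total = R_1 + R_2 + R_3 = 1.09 Ω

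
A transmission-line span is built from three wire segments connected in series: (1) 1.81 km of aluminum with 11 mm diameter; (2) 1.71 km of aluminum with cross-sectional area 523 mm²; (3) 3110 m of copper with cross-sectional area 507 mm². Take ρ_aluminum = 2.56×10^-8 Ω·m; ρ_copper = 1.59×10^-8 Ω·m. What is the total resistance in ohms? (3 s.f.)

0.669 Ω

Seg 1: A = π(d/2)² = π(5.5000e-03 m)² = 9.503e-05 m²
R_1 = (2.56×10^-8)(1810)/(9.503e-05) = 0.4876 Ω
Seg 2: A = 523 mm² = 5.230e-04 m²
R_2 = (2.56×10^-8)(1710)/(5.230e-04) = 0.0837 Ω
Seg 3: A = 507 mm² = 5.070e-04 m²
R_3 = (1.59×10^-8)(3110)/(5.070e-04) = 0.09753 Ω
R_total = R_1 + R_2 + R_3 = 0.669 Ω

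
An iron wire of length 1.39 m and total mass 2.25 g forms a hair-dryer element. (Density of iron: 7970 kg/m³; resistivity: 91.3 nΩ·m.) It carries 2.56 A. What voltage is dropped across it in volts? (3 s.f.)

ρ = 91.3 nΩ·m = 9.13×10^-8 Ω·m
A = m/(density·L) = 0.00225/(7970×1.39) = 2.0310e-07 m²
R = ρL/A = (9.13×10^-8)(1.39)/(2.0310e-07) = 0.6249 Ω
V = IR = 2.56 × 0.6249 = 1.60 V

1.60 V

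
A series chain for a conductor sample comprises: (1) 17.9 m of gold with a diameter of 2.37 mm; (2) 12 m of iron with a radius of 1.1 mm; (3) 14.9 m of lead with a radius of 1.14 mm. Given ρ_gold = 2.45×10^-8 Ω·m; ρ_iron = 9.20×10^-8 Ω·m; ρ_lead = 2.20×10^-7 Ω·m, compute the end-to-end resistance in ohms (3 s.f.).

1.19 Ω

Seg 1: A = π(d/2)² = π(1.1850e-03 m)² = 4.412e-06 m²
R_1 = (2.45×10^-8)(17.9)/(4.412e-06) = 0.09941 Ω
Seg 2: A = πr² = π(1.1000e-03 m)² = 3.801e-06 m²
R_2 = (9.20×10^-8)(12)/(3.801e-06) = 0.2904 Ω
Seg 3: A = πr² = π(1.1400e-03 m)² = 4.083e-06 m²
R_3 = (2.20×10^-7)(14.9)/(4.083e-06) = 0.8029 Ω
R_total = R_1 + R_2 + R_3 = 1.19 Ω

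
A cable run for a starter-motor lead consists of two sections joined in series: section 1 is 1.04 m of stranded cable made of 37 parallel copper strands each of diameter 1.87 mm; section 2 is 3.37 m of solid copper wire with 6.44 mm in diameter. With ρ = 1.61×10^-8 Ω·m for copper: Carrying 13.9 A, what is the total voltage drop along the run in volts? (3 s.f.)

Section 1: A_strand = π(9.3500e-04)² = 2.746e-06 m²; R₁ = ρL/(N·A_s) = (1.61×10^-8)(1.04)/(37×2.746e-06) = 1.648×10^-4 Ω
Section 2: A = π(d/2)² = π(3.2200e-03 m)² = 3.257e-05 m²
R₂ = (1.61×10^-8)(3.37)/(3.257e-05) = 0.001666 Ω
R = R₁ + R₂ = 0.00183 Ω
V = IR = 13.9 × 0.00183 = 0.0254 V

0.0254 V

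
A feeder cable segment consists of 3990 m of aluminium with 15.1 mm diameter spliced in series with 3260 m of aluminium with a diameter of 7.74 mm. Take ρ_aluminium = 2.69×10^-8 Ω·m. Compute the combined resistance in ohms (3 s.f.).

Segment 1: A = π(d/2)² = π(7.5500e-03 m)² = 1.791e-04 m²
R₁ = ρL/A = (2.69×10^-8)(3990)/(1.791e-04) = 0.5994 Ω
Segment 2: A = π(d/2)² = π(3.8700e-03 m)² = 4.705e-05 m²
R₂ = (2.69×10^-8)(3260)/(4.705e-05) = 1.864 Ω
R = R₁ + R₂ = 2.46 Ω

2.46 Ω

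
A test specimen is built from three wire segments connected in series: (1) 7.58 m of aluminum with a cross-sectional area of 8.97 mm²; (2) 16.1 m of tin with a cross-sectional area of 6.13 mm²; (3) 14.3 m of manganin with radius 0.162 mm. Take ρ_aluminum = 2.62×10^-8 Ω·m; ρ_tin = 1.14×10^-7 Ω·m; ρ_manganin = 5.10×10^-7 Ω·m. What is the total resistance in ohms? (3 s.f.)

88.8 Ω

Seg 1: A = 8.97 mm² = 8.970e-06 m²
R_1 = (2.62×10^-8)(7.58)/(8.970e-06) = 0.02214 Ω
Seg 2: A = 6.13 mm² = 6.130e-06 m²
R_2 = (1.14×10^-7)(16.1)/(6.130e-06) = 0.2994 Ω
Seg 3: A = πr² = π(1.6200e-04 m)² = 8.245e-08 m²
R_3 = (5.10×10^-7)(14.3)/(8.245e-08) = 88.46 Ω
R_total = R_1 + R_2 + R_3 = 88.8 Ω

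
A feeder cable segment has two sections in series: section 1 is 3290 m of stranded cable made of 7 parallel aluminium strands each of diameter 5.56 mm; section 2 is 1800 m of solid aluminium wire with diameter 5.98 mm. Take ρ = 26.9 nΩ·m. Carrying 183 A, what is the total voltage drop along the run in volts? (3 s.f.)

ρ = 26.9 nΩ·m = 2.69×10^-8 Ω·m
Section 1: A_strand = π(2.7800e-03)² = 2.428e-05 m²; R₁ = ρL/(N·A_s) = (2.69×10^-8)(3290)/(7×2.428e-05) = 0.5207 Ω
Section 2: A = π(d/2)² = π(2.9900e-03 m)² = 2.809e-05 m²
R₂ = (2.69×10^-8)(1800)/(2.809e-05) = 1.724 Ω
R = R₁ + R₂ = 2.245 Ω
V = IR = 183 × 2.245 = 411 V

411 V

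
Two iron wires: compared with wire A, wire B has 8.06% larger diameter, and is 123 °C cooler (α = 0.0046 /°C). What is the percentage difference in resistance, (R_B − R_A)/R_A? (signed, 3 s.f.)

-62.8%

R ∝ ρL/d² with ρ ∝ (1+αΔT), so R_B/R_A = (1 + 8.06/100)⁻² × (1 − 0.0046×123)
= 0.8564 × 0.4342 = 0.3718
(R_B − R_A)/R_A = 0.3718 − 1 = -62.8%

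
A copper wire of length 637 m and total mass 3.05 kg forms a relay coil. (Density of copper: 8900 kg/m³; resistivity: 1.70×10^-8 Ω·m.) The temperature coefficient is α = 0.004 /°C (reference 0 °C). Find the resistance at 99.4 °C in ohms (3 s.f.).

28.1 Ω

A = m/(density·L) = 3.05/(8900×637) = 5.3799e-07 m²
R = ρL/A = (1.70×10^-8)(637)/(5.3799e-07) = 20.13 Ω
R(99.4 °C) = 20.13 × (1 + 0.004×99.4) = 28.1 Ω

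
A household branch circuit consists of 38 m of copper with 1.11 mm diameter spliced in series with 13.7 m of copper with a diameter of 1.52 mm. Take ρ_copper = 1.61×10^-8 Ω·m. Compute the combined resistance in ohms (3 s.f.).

Segment 1: A = π(d/2)² = π(5.5500e-04 m)² = 9.677e-07 m²
R₁ = ρL/A = (1.61×10^-8)(38)/(9.677e-07) = 0.6322 Ω
Segment 2: A = π(d/2)² = π(7.6000e-04 m)² = 1.815e-06 m²
R₂ = (1.61×10^-8)(13.7)/(1.815e-06) = 0.1216 Ω
R = R₁ + R₂ = 0.754 Ω

0.754 Ω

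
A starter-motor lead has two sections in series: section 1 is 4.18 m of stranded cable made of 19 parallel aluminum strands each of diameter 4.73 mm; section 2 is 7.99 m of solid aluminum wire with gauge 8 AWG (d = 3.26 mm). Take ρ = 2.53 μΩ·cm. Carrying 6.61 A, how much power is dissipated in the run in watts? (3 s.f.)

ρ = 2.53 μΩ·cm = 2.53×10^-8 Ω·m
Section 1: A_strand = π(2.3650e-03)² = 1.757e-05 m²; R₁ = ρL/(N·A_s) = (2.53×10^-8)(4.18)/(19×1.757e-05) = 3.168×10^-4 Ω
Section 2: A = π(3.26/2 mm)² = π(1.6300e-03 m)² = 8.347e-06 m²
R₂ = (2.53×10^-8)(7.99)/(8.347e-06) = 0.02422 Ω
R = R₁ + R₂ = 0.02453 Ω
P = I²R = (6.61)² × 0.02453 = 1.07 W

1.07 W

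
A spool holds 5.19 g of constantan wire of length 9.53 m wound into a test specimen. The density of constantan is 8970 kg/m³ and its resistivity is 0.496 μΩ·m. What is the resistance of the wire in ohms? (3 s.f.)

ρ = 0.496 μΩ·m = 4.96×10^-7 Ω·m
A = m/(density·L) = 0.00519/(8970×9.53) = 6.0713e-08 m²
R = ρL/A = (4.96×10^-7)(9.53)/(6.0713e-08) = 77.9 Ω

77.9 Ω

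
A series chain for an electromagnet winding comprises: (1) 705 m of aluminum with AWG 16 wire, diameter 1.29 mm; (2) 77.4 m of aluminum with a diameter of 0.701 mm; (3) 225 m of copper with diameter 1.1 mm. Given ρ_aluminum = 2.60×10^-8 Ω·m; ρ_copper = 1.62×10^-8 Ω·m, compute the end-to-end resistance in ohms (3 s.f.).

23.1 Ω

Seg 1: A = π(1.29/2 mm)² = π(6.4500e-04 m)² = 1.307e-06 m²
R_1 = (2.60×10^-8)(705)/(1.307e-06) = 14.02 Ω
Seg 2: A = π(d/2)² = π(3.5050e-04 m)² = 3.859e-07 m²
R_2 = (2.60×10^-8)(77.4)/(3.859e-07) = 5.214 Ω
Seg 3: A = π(d/2)² = π(5.5000e-04 m)² = 9.503e-07 m²
R_3 = (1.62×10^-8)(225)/(9.503e-07) = 3.836 Ω
R_total = R_1 + R_2 + R_3 = 23.1 Ω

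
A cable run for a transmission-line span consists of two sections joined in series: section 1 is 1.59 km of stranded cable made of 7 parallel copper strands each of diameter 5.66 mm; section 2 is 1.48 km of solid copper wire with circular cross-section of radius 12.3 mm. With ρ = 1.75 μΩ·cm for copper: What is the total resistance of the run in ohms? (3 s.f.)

0.212 Ω

ρ = 1.75 μΩ·cm = 1.75×10^-8 Ω·m
Section 1: A_strand = π(2.8300e-03)² = 2.516e-05 m²; R₁ = ρL/(N·A_s) = (1.75×10^-8)(1590)/(7×2.516e-05) = 0.158 Ω
Section 2: A = πr² = π(1.2300e-02 m)² = 4.753e-04 m²
R₂ = (1.75×10^-8)(1480)/(4.753e-04) = 0.05449 Ω
R = R₁ + R₂ = 0.212 Ω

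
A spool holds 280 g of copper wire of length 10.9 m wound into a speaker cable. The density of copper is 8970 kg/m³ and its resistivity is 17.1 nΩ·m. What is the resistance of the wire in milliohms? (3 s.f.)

65.1 mΩ

ρ = 17.1 nΩ·m = 1.71×10^-8 Ω·m
A = m/(density·L) = 0.28/(8970×10.9) = 2.8638e-06 m²
R = ρL/A = (1.71×10^-8)(10.9)/(2.8638e-06) = 65.1 mΩ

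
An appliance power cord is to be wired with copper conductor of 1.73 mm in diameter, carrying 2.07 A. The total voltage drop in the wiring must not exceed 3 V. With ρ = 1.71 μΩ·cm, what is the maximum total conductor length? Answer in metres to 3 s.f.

ρ = 1.71 μΩ·cm = 1.71×10^-8 Ω·m
A = π(d/2)² = π(8.6500e-04 m)² = 2.351e-06 m²
L_max = V_max·A/(1·ρI) = (3)(2.351e-06)/(1.71×10^-8×2.07) = 199 m

199 m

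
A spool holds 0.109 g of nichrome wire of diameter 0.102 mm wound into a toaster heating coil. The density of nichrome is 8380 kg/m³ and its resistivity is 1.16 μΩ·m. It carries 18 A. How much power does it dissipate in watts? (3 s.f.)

ρ = 1.16 μΩ·m = 1.16×10^-6 Ω·m
A = π(d/2)² = π(5.1000e-05 m)² = 8.1713e-09 m²
L = m/(density·A) = 1.090×10^-4/(8380×8.1713e-09) = 1.592 m
R = ρL/A = (1.16×10^-6)(1.592)/(8.1713e-09) = 226 Ω
P = I²R = (18)² × 226 = 73200 W

73200 W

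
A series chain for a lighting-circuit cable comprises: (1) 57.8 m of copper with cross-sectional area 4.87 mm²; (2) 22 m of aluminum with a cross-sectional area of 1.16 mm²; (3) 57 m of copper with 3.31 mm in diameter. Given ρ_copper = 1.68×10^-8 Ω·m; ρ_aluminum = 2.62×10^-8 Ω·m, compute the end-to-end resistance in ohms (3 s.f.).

Seg 1: A = 4.87 mm² = 4.870e-06 m²
R_1 = (1.68×10^-8)(57.8)/(4.870e-06) = 0.1994 Ω
Seg 2: A = 1.16 mm² = 1.160e-06 m²
R_2 = (2.62×10^-8)(22)/(1.160e-06) = 0.4969 Ω
Seg 3: A = π(d/2)² = π(1.6550e-03 m)² = 8.605e-06 m²
R_3 = (1.68×10^-8)(57)/(8.605e-06) = 0.1113 Ω
R_total = R_1 + R_2 + R_3 = 0.808 Ω

0.808 Ω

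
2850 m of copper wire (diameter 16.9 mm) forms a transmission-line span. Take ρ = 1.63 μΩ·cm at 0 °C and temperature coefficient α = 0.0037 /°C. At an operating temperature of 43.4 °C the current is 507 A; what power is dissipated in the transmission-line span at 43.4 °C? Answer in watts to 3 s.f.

61800 W

ρ = 1.63 μΩ·cm = 1.63×10^-8 Ω·m
A = π(d/2)² = π(8.4500e-03 m)² = 2.243e-04 m²
R₍0₎ = ρL/A = (1.63×10^-8)(2850)/(2.243e-04) = 0.2071 Ω
R₍43.4₎ = R₍0₎(1 + αΔT) = 0.2071 × (1 + 0.0037×43.4) = 0.2404 Ω
P = I²R = (507)² × 0.2404 = 61800 W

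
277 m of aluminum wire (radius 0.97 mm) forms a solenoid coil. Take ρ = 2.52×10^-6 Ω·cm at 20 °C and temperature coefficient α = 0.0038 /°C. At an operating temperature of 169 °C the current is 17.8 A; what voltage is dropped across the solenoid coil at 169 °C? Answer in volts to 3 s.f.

ρ = 2.52×10^-6 Ω·cm = 2.52×10^-8 Ω·m
A = πr² = π(9.7000e-04 m)² = 2.956e-06 m²
R₍20₎ = ρL/A = (2.52×10^-8)(277)/(2.956e-06) = 2.361 Ω
R₍169₎ = R₍20₎(1 + αΔT) = 2.361 × (1 + 0.0038×149) = 3.699 Ω
V = IR = 17.8 × 3.699 = 65.8 V

65.8 V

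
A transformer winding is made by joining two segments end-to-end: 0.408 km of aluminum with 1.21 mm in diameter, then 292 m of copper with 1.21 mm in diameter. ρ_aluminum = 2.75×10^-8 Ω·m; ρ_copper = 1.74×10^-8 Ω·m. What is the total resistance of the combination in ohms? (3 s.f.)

14.2 Ω

Segment 1: A = π(d/2)² = π(6.0500e-04 m)² = 1.150e-06 m²
R₁ = ρL/A = (2.75×10^-8)(408)/(1.150e-06) = 9.757 Ω
R₂ = (1.74×10^-8)(292)/(1.150e-06) = 4.418 Ω
R = R₁ + R₂ = 14.2 Ω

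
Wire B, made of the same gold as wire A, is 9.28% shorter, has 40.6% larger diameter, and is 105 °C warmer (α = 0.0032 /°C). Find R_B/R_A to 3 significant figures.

0.613

R ∝ ρL/d² with ρ ∝ (1+αΔT), so R_B/R_A = (1 − 9.28/100) × (1 + 40.6/100)⁻² × (1 + 0.0032×105)
= 0.9072 × 0.5059 × 1.336 = 0.613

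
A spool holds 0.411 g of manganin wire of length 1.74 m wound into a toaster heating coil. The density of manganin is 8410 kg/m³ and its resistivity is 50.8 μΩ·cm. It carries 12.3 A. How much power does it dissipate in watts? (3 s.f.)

ρ = 50.8 μΩ·cm = 5.08×10^-7 Ω·m
A = m/(density·L) = 4.110×10^-4/(8410×1.74) = 2.8086e-08 m²
R = ρL/A = (5.08×10^-7)(1.74)/(2.8086e-08) = 31.47 Ω
P = I²R = (12.3)² × 31.47 = 4760 W

4760 W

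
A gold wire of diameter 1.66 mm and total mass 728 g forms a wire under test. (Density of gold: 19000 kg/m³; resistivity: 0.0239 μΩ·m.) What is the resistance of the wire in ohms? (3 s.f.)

ρ = 0.0239 μΩ·m = 2.39×10^-8 Ω·m
A = π(d/2)² = π(8.3000e-04 m)² = 2.1642e-06 m²
L = m/(density·A) = 0.728/(19000×2.1642e-06) = 17.7 m
R = ρL/A = (2.39×10^-8)(17.7)/(2.1642e-06) = 0.196 Ω

0.196 Ω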